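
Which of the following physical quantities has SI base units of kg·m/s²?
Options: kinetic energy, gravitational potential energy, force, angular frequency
Checking the SI base units of each option:
  kinetic energy (E = ½mv²): kg·m²/s²  ✗
  gravitational potential energy (U = -GMm/r): kg·m²/s²  ✗
  force (F = ma): kg·m/s²  ✓ matches
  angular frequency (ω = 2πf): 1/s  ✗

Only force has units kg·m/s².

Answer: force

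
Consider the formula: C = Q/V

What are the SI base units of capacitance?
Units of each symbol in C = Q/V:
  Q (charge, in coulombs): s·A
  V (voltage, in volts): kg·m²/(s³·A)  → in the denominator, contributes s³·A/(kg·m²)

Multiplying the contributions: [s·A] · [s³·A/(kg·m²)]
Adding exponents of each base unit: kg: -1, m: -2, s: 4, A: 2
SI base units of capacitance: s⁴·A²/(kg·m²)

Answer: s⁴·A²/(kg·m²)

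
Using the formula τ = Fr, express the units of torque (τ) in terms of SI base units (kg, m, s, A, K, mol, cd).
Units of each symbol in τ = Fr:
  F (force): kg·m/s²
  r (lever arm): m

Multiplying the contributions: [kg·m/s²] · [m]
Adding exponents of each base unit: kg: 1, m: 2, s: -2
SI base units of torque: kg·m²/s²

Answer: kg·m²/s²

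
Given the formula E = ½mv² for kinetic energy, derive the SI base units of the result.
Units of each symbol in E = ½mv²:
  m (mass): kg
  v (speed): m/s  → to the power 2, contributes m²/s²
  The factor ½ is dimensionless.

Multiplying the contributions: [kg] · [m²/s²]
Adding exponents of each base unit: kg: 1, m: 2, s: -2
SI base units of kinetic energy: kg·m²/s²

Answer: kg·m²/s²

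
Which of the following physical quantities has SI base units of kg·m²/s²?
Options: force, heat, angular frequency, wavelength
Checking the SI base units of each option:
  force (F = ma): kg·m/s²  ✗
  heat (Q = mcΔT): kg·m²/s²  ✓ matches
  angular frequency (ω = 2πf): 1/s  ✗
  wavelength (λ = v/f): m  ✗

Only heat has units kg·m²/s².

Answer: heat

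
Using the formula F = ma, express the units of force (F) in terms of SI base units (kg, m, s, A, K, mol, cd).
Units of each symbol in F = ma:
  m (mass): kg
  a (acceleration): m/s²

Multiplying the contributions: [kg] · [m/s²]
Adding exponents of each base unit: kg: 1, m: 1, s: -2
SI base units of force: kg·m/s²

Answer: kg·m/s²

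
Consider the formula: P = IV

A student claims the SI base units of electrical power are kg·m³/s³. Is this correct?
Units of each symbol in P = IV:
  I (current): A
  V (voltage, in volts): kg·m²/(s³·A)

Multiplying the contributions: [A] · [kg·m²/(s³·A)]
Adding exponents of each base unit: kg: 1, m: 2, s: -3
SI base units of electrical power: kg·m²/s³

The claimed units kg·m³/s³ (exponents kg: 1, m: 3, s: -3) do not match the derived units kg·m²/s³ (exponents kg: 1, m: 2, s: -3), so the claim is incorrect.

Answer: No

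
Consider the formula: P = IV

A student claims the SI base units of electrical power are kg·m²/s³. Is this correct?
Units of each symbol in P = IV:
  I (current): A
  V (voltage, in volts): kg·m²/(s³·A)

Multiplying the contributions: [A] · [kg·m²/(s³·A)]
Adding exponents of each base unit: kg: 1, m: 2, s: -3
SI base units of electrical power: kg·m²/s³

The claimed units kg·m²/s³ match the derived units, so the claim is correct.

Answer: Yes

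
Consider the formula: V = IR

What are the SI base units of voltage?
Units of each symbol in V = IR:
  I (current): A
  R (resistance, in ohms): kg·m²/(s³·A²)

Multiplying the contributions: [A] · [kg·m²/(s³·A²)]
Adding exponents of each base unit: kg: 1, m: 2, s: -3, A: -1
SI base units of voltage: kg·m²/(s³·A)

Answer: kg·m²/(s³·A)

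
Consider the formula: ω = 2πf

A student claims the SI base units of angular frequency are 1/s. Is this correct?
Units of each symbol in ω = 2πf:
  f (frequency): 1/s
  The factor 2π is dimensionless.

Multiplying the contributions: [1/s]
Adding exponents of each base unit: s: -1
SI base units of angular frequency: 1/s

The claimed units 1/s match the derived units, so the claim is correct.

Answer: Yes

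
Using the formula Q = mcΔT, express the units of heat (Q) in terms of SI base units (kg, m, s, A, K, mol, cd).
Units of each symbol in Q = mcΔT:
  m (mass): kg
  c (specific heat capacity, in J/(kg·K)): m²/(s²·K)
  ΔT (temperature change): K

Multiplying the contributions: [kg] · [m²/(s²·K)] · [K]
Adding exponents of each base unit: kg: 1, m: 2, s: -2
SI base units of heat: kg·m²/s²

Answer: kg·m²/s²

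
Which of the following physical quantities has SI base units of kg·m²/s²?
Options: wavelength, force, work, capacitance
Checking the SI base units of each option:
  wavelength (λ = v/f): m  ✗
  force (F = ma): kg·m/s²  ✗
  work (W = Fd): kg·m²/s²  ✓ matches
  capacitance (C = Q/V): s⁴·A²/(kg·m²)  ✗

Only work has units kg·m²/s².

Answer: work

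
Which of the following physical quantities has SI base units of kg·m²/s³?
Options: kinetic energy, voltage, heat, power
Checking the SI base units of each option:
  kinetic energy (E = ½mv²): kg·m²/s²  ✗
  voltage (V = IR): kg·m²/(s³·A)  ✗
  heat (Q = mcΔT): kg·m²/s²  ✗
  power (P = W/t): kg·m²/s³  ✓ matches

Only power has units kg·m²/s³.

Answer: power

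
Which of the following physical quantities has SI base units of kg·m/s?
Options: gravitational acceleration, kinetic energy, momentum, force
Checking the SI base units of each option:
  gravitational acceleration (g = GM/r²): m/s²  ✗
  kinetic energy (E = ½mv²): kg·m²/s²  ✗
  momentum (p = mv): kg·m/s  ✓ matches
  force (F = ma): kg·m/s²  ✗

Only momentum has units kg·m/s.

Answer: momentum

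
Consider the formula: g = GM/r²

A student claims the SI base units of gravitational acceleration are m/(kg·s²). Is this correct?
Units of each symbol in g = GM/r²:
  G (gravitational constant): m³/(kg·s²)
  M (mass): kg
  r (distance): m  → to the power 2 in the denominator, contributes 1/m²

Multiplying the contributions: [m³/(kg·s²)] · [kg] · [1/m²]
Adding exponents of each base unit: m: 1, s: -2
SI base units of gravitational acceleration: m/s²

The claimed units m/(kg·s²) (exponents kg: -1, m: 1, s: -2) do not match the derived units m/s² (exponents m: 1, s: -2), so the claim is incorrect.

Answer: No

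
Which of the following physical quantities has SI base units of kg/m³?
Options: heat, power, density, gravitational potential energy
Checking the SI base units of each option:
  heat (Q = mcΔT): kg·m²/s²  ✗
  power (P = W/t): kg·m²/s³  ✗
  density (ρ = m/V): kg/m³  ✓ matches
  gravitational potential energy (U = -GMm/r): kg·m²/s²  ✗

Only density has units kg/m³.

Answer: density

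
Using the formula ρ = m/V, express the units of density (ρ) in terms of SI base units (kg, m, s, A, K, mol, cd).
Units of each symbol in ρ = m/V:
  m (mass): kg
  V (volume): m³  → in the denominator, contributes 1/m³

Multiplying the contributions: [kg] · [1/m³]
Adding exponents of each base unit: kg: 1, m: -3
SI base units of density: kg/m³

Answer: kg/m³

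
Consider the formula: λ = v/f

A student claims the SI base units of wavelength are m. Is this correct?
Units of each symbol in λ = v/f:
  v (wave speed): m/s
  f (frequency): 1/s  → in the denominator, contributes s

Multiplying the contributions: [m/s] · [s]
Adding exponents of each base unit: m: 1
SI base units of wavelength: m

The claimed units m match the derived units, so the claim is correct.

Answer: Yes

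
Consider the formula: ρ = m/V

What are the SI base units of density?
Units of each symbol in ρ = m/V:
  m (mass): kg
  V (volume): m³  → in the denominator, contributes 1/m³

Multiplying the contributions: [kg] · [1/m³]
Adding exponents of each base unit: kg: 1, m: -3
SI base units of density: kg/m³

Answer: kg/m³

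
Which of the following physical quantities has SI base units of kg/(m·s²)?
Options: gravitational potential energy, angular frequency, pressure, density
Checking the SI base units of each option:
  gravitational potential energy (U = -GMm/r): kg·m²/s²  ✗
  angular frequency (ω = 2πf): 1/s  ✗
  pressure (P = F/A): kg/(m·s²)  ✓ matches
  density (ρ = m/V): kg/m³  ✗

Only pressure has units kg/(m·s²).

Answer: pressure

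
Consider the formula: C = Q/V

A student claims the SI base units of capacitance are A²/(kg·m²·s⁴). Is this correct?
Units of each symbol in C = Q/V:
  Q (charge, in coulombs): s·A
  V (voltage, in volts): kg·m²/(s³·A)  → in the denominator, contributes s³·A/(kg·m²)

Multiplying the contributions: [s·A] · [s³·A/(kg·m²)]
Adding exponents of each base unit: kg: -1, m: -2, s: 4, A: 2
SI base units of capacitance: s⁴·A²/(kg·m²)

The claimed units A²/(kg·m²·s⁴) (exponents kg: -1, m: -2, s: -4, A: 2) do not match the derived units s⁴·A²/(kg·m²) (exponents kg: -1, m: -2, s: 4, A: 2), so the claim is incorrect.

Answer: No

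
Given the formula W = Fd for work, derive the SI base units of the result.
Units of each symbol in W = Fd:
  F (force): kg·m/s²
  d (displacement): m

Multiplying the contributions: [kg·m/s²] · [m]
Adding exponents of each base unit: kg: 1, m: 2, s: -2
SI base units of work: kg·m²/s²

Answer: kg·m²/s²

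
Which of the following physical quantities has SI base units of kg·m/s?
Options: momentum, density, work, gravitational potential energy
Checking the SI base units of each option:
  momentum (p = mv): kg·m/s  ✓ matches
  density (ρ = m/V): kg/m³  ✗
  work (W = Fd): kg·m²/s²  ✗
  gravitational potential energy (U = -GMm/r): kg·m²/s²  ✗

Only momentum has units kg·m/s.

Answer: momentum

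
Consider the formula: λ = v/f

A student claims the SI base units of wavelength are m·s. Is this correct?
Units of each symbol in λ = v/f:
  v (wave speed): m/s
  f (frequency): 1/s  → in the denominator, contributes s

Multiplying the contributions: [m/s] · [s]
Adding exponents of each base unit: m: 1
SI base units of wavelength: m

The claimed units m·s (exponents m: 1, s: 1) do not match the derived units m (exponents m: 1), so the claim is incorrect.

Answer: No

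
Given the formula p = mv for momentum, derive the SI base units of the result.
Units of each symbol in p = mv:
  m (mass): kg
  v (velocity): m/s

Multiplying the contributions: [kg] · [m/s]
Adding exponents of each base unit: kg: 1, m: 1, s: -1
SI base units of momentum: kg·m/s

Answer: kg·m/s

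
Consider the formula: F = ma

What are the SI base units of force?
Units of each symbol in F = ma:
  m (mass): kg
  a (acceleration): m/s²

Multiplying the contributions: [kg] · [m/s²]
Adding exponents of each base unit: kg: 1, m: 1, s: -2
SI base units of force: kg·m/s²

Answer: kg·m/s²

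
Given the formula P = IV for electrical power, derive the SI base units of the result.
Units of each symbol in P = IV:
  I (current): A
  V (voltage, in volts): kg·m²/(s³·A)

Multiplying the contributions: [A] · [kg·m²/(s³·A)]
Adding exponents of each base unit: kg: 1, m: 2, s: -3
SI base units of electrical power: kg·m²/s³

Answer: kg·m²/s³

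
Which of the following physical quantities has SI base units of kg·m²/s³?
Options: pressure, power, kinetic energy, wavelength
Checking the SI base units of each option:
  pressure (P = F/A): kg/(m·s²)  ✗
  power (P = W/t): kg·m²/s³  ✓ matches
  kinetic energy (E = ½mv²): kg·m²/s²  ✗
  wavelength (λ = v/f): m  ✗

Only power has units kg·m²/s³.

Answer: power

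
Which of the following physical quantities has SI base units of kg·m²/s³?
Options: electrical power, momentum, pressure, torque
Checking the SI base units of each option:
  electrical power (P = IV): kg·m²/s³  ✓ matches
  momentum (p = mv): kg·m/s  ✗
  pressure (P = F/A): kg/(m·s²)  ✗
  torque (τ = Fr): kg·m²/s²  ✗

Only electrical power has units kg·m²/s³.

Answer: electrical power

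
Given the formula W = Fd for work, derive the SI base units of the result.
Units of each symbol in W = Fd:
  F (force): kg·m/s²
  d (displacement): m

Multiplying the contributions: [kg·m/s²] · [m]
Adding exponents of each base unit: kg: 1, m: 2, s: -2
SI base units of work: kg·m²/s²

Answer: kg·m²/s²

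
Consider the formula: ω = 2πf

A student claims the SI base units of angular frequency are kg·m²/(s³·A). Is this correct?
Units of each symbol in ω = 2πf:
  f (frequency): 1/s
  The factor 2π is dimensionless.

Multiplying the contributions: [1/s]
Adding exponents of each base unit: s: -1
SI base units of angular frequency: 1/s

The claimed units kg·m²/(s³·A) (exponents kg: 1, m: 2, s: -3, A: -1) do not match the derived units 1/s (exponents s: -1), so the claim is incorrect.

Answer: No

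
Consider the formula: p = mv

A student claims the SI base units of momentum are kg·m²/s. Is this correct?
Units of each symbol in p = mv:
  m (mass): kg
  v (velocity): m/s

Multiplying the contributions: [kg] · [m/s]
Adding exponents of each base unit: kg: 1, m: 1, s: -1
SI base units of momentum: kg·m/s

The claimed units kg·m²/s (exponents kg: 1, m: 2, s: -1) do not match the derived units kg·m/s (exponents kg: 1, m: 1, s: -1), so the claim is incorrect.

Answer: No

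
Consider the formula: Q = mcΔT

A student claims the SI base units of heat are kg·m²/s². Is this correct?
Units of each symbol in Q = mcΔT:
  m (mass): kg
  c (specific heat capacity, in J/(kg·K)): m²/(s²·K)
  ΔT (temperature change): K

Multiplying the contributions: [kg] · [m²/(s²·K)] · [K]
Adding exponents of each base unit: kg: 1, m: 2, s: -2
SI base units of heat: kg·m²/s²

The claimed units kg·m²/s² match the derived units, so the claim is correct.

Answer: Yes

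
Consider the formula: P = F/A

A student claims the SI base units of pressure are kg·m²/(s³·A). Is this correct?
Units of each symbol in P = F/A:
  F (force): kg·m/s²
  A (area): m²  → in the denominator, contributes 1/m²

Multiplying the contributions: [kg·m/s²] · [1/m²]
Adding exponents of each base unit: kg: 1, m: -1, s: -2
SI base units of pressure: kg/(m·s²)

The claimed units kg·m²/(s³·A) (exponents kg: 1, m: 2, s: -3, A: -1) do not match the derived units kg/(m·s²) (exponents kg: 1, m: -1, s: -2), so the claim is incorrect.

Answer: No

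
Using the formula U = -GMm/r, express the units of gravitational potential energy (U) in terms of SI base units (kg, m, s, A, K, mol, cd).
Units of each symbol in U = -GMm/r:
  G (gravitational constant): m³/(kg·s²)
  M (mass): kg
  m (mass): kg
  r (distance): m  → in the denominator, contributes 1/m
  The minus sign does not affect the units.

Multiplying the contributions: [m³/(kg·s²)] · [kg] · [kg] · [1/m]
Adding exponents of each base unit: kg: 1, m: 2, s: -2
SI base units of gravitational potential energy: kg·m²/s²

Answer: kg·m²/s²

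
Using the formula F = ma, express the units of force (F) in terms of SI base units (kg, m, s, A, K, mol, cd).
Units of each symbol in F = ma:
  m (mass): kg
  a (acceleration): m/s²

Multiplying the contributions: [kg] · [m/s²]
Adding exponents of each base unit: kg: 1, m: 1, s: -2
SI base units of force: kg·m/s²

Answer: kg·m/s²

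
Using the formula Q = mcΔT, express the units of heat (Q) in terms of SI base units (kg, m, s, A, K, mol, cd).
Units of each symbol in Q = mcΔT:
  m (mass): kg
  c (specific heat capacity, in J/(kg·K)): m²/(s²·K)
  ΔT (temperature change): K

Multiplying the contributions: [kg] · [m²/(s²·K)] · [K]
Adding exponents of each base unit: kg: 1, m: 2, s: -2
SI base units of heat: kg·m²/s²

Answer: kg·m²/s²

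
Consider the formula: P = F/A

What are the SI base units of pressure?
Units of each symbol in P = F/A:
  F (force): kg·m/s²
  A (area): m²  → in the denominator, contributes 1/m²

Multiplying the contributions: [kg·m/s²] · [1/m²]
Adding exponents of each base unit: kg: 1, m: -1, s: -2
SI base units of pressure: kg/(m·s²)

Answer: kg/(m·s²)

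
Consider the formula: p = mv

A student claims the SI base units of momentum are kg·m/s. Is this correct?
Units of each symbol in p = mv:
  m (mass): kg
  v (velocity): m/s

Multiplying the contributions: [kg] · [m/s]
Adding exponents of each base unit: kg: 1, m: 1, s: -1
SI base units of momentum: kg·m/s

The claimed units kg·m/s match the derived units, so the claim is correct.

Answer: Yes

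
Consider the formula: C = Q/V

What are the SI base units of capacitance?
Units of each symbol in C = Q/V:
  Q (charge, in coulombs): s·A
  V (voltage, in volts): kg·m²/(s³·A)  → in the denominator, contributes s³·A/(kg·m²)

Multiplying the contributions: [s·A] · [s³·A/(kg·m²)]
Adding exponents of each base unit: kg: -1, m: -2, s: 4, A: 2
SI base units of capacitance: s⁴·A²/(kg·m²)

Answer: s⁴·A²/(kg·m²)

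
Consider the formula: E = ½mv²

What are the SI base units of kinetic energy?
Units of each symbol in E = ½mv²:
  m (mass): kg
  v (speed): m/s  → to the power 2, contributes m²/s²
  The factor ½ is dimensionless.

Multiplying the contributions: [kg] · [m²/s²]
Adding exponents of each base unit: kg: 1, m: 2, s: -2
SI base units of kinetic energy: kg·m²/s²

Answer: kg·m²/s²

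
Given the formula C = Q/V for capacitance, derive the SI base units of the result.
Units of each symbol in C = Q/V:
  Q (charge, in coulombs): s·A
  V (voltage, in volts): kg·m²/(s³·A)  → in the denominator, contributes s³·A/(kg·m²)

Multiplying the contributions: [s·A] · [s³·A/(kg·m²)]
Adding exponents of each base unit: kg: -1, m: -2, s: 4, A: 2
SI base units of capacitance: s⁴·A²/(kg·m²)

Answer: s⁴·A²/(kg·m²)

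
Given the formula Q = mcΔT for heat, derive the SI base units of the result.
Units of each symbol in Q = mcΔT:
  m (mass): kg
  c (specific heat capacity, in J/(kg·K)): m²/(s²·K)
  ΔT (temperature change): K

Multiplying the contributions: [kg] · [m²/(s²·K)] · [K]
Adding exponents of each base unit: kg: 1, m: 2, s: -2
SI base units of heat: kg·m²/s²

Answer: kg·m²/s²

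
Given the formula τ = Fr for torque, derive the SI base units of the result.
Units of each symbol in τ = Fr:
  F (force): kg·m/s²
  r (lever arm): m

Multiplying the contributions: [kg·m/s²] · [m]
Adding exponents of each base unit: kg: 1, m: 2, s: -2
SI base units of torque: kg·m²/s²

Answer: kg·m²/s²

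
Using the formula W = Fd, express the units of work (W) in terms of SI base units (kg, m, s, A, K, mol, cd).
Units of each symbol in W = Fd:
  F (force): kg·m/s²
  d (displacement): m

Multiplying the contributions: [kg·m/s²] · [m]
Adding exponents of each base unit: kg: 1, m: 2, s: -2
SI base units of work: kg·m²/s²

Answer: kg·m²/s²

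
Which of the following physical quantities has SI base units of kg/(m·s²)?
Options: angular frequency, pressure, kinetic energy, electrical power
Checking the SI base units of each option:
  angular frequency (ω = 2πf): 1/s  ✗
  pressure (P = F/A): kg/(m·s²)  ✓ matches
  kinetic energy (E = ½mv²): kg·m²/s²  ✗
  electrical power (P = IV): kg·m²/s³  ✗

Only pressure has units kg/(m·s²).

Answer: pressure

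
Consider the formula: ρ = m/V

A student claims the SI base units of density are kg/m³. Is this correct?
Units of each symbol in ρ = m/V:
  m (mass): kg
  V (volume): m³  → in the denominator, contributes 1/m³

Multiplying the contributions: [kg] · [1/m³]
Adding exponents of each base unit: kg: 1, m: -3
SI base units of density: kg/m³

The claimed units kg/m³ match the derived units, so the claim is correct.

Answer: Yes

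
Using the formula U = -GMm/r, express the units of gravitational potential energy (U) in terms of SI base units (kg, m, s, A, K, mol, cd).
Units of each symbol in U = -GMm/r:
  G (gravitational constant): m³/(kg·s²)
  M (mass): kg
  m (mass): kg
  r (distance): m  → in the denominator, contributes 1/m
  The minus sign does not affect the units.

Multiplying the contributions: [m³/(kg·s²)] · [kg] · [kg] · [1/m]
Adding exponents of each base unit: kg: 1, m: 2, s: -2
SI base units of gravitational potential energy: kg·m²/s²

Answer: kg·m²/s²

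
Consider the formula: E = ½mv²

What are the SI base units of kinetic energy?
Units of each symbol in E = ½mv²:
  m (mass): kg
  v (speed): m/s  → to the power 2, contributes m²/s²
  The factor ½ is dimensionless.

Multiplying the contributions: [kg] · [m²/s²]
Adding exponents of each base unit: kg: 1, m: 2, s: -2
SI base units of kinetic energy: kg·m²/s²

Answer: kg·m²/s²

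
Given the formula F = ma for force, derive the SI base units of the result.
Units of each symbol in F = ma:
  m (mass): kg
  a (acceleration): m/s²

Multiplying the contributions: [kg] · [m/s²]
Adding exponents of each base unit: kg: 1, m: 1, s: -2
SI base units of force: kg·m/s²

Answer: kg·m/s²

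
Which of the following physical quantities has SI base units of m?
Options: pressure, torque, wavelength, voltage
Checking the SI base units of each option:
  pressure (P = F/A): kg/(m·s²)  ✗
  torque (τ = Fr): kg·m²/s²  ✗
  wavelength (λ = v/f): m  ✓ matches
  voltage (V = IR): kg·m²/(s³·A)  ✗

Only wavelength has units m.

Answer: wavelength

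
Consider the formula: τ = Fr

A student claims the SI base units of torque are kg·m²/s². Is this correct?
Units of each symbol in τ = Fr:
  F (force): kg·m/s²
  r (lever arm): m

Multiplying the contributions: [kg·m/s²] · [m]
Adding exponents of each base unit: kg: 1, m: 2, s: -2
SI base units of torque: kg·m²/s²

The claimed units kg·m²/s² match the derived units, so the claim is correct.

Answer: Yes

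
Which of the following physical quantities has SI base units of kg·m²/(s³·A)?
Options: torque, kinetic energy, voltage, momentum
Checking the SI base units of each option:
  torque (τ = Fr): kg·m²/s²  ✗
  kinetic energy (E = ½mv²): kg·m²/s²  ✗
  voltage (V = IR): kg·m²/(s³·A)  ✓ matches
  momentum (p = mv): kg·m/s  ✗

Only voltage has units kg·m²/(s³·A).

Answer: voltage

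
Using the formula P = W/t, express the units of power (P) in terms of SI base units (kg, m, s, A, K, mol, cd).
Units of each symbol in P = W/t:
  W (work): kg·m²/s²
  t (time): s  → in the denominator, contributes 1/s

Multiplying the contributions: [kg·m²/s²] · [1/s]
Adding exponents of each base unit: kg: 1, m: 2, s: -3
SI base units of power: kg·m²/s³

Answer: kg·m²/s³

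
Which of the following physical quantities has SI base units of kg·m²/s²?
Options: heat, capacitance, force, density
Checking the SI base units of each option:
  heat (Q = mcΔT): kg·m²/s²  ✓ matches
  capacitance (C = Q/V): s⁴·A²/(kg·m²)  ✗
  force (F = ma): kg·m/s²  ✗
  density (ρ = m/V): kg/m³  ✗

Only heat has units kg·m²/s².

Answer: heat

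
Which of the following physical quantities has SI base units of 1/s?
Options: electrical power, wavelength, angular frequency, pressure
Checking the SI base units of each option:
  electrical power (P = IV): kg·m²/s³  ✗
  wavelength (λ = v/f): m  ✗
  angular frequency (ω = 2πf): 1/s  ✓ matches
  pressure (P = F/A): kg/(m·s²)  ✗

Only angular frequency has units 1/s.

Answer: angular frequency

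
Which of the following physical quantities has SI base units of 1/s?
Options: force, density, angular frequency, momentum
Checking the SI base units of each option:
  force (F = ma): kg·m/s²  ✗
  density (ρ = m/V): kg/m³  ✗
  angular frequency (ω = 2πf): 1/s  ✓ matches
  momentum (p = mv): kg·m/s  ✗

Only angular frequency has units 1/s.

Answer: angular frequency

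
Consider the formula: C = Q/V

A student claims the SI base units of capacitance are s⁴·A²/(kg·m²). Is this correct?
Units of each symbol in C = Q/V:
  Q (charge, in coulombs): s·A
  V (voltage, in volts): kg·m²/(s³·A)  → in the denominator, contributes s³·A/(kg·m²)

Multiplying the contributions: [s·A] · [s³·A/(kg·m²)]
Adding exponents of each base unit: kg: -1, m: -2, s: 4, A: 2
SI base units of capacitance: s⁴·A²/(kg·m²)

The claimed units s⁴·A²/(kg·m²) match the derived units, so the claim is correct.

Answer: Yes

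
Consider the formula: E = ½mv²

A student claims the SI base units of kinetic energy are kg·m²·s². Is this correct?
Units of each symbol in E = ½mv²:
  m (mass): kg
  v (speed): m/s  → to the power 2, contributes m²/s²
  The factor ½ is dimensionless.

Multiplying the contributions: [kg] · [m²/s²]
Adding exponents of each base unit: kg: 1, m: 2, s: -2
SI base units of kinetic energy: kg·m²/s²

The claimed units kg·m²·s² (exponents kg: 1, m: 2, s: 2) do not match the derived units kg·m²/s² (exponents kg: 1, m: 2, s: -2), so the claim is incorrect.

Answer: No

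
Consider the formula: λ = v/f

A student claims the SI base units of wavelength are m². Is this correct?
Units of each symbol in λ = v/f:
  v (wave speed): m/s
  f (frequency): 1/s  → in the denominator, contributes s

Multiplying the contributions: [m/s] · [s]
Adding exponents of each base unit: m: 1
SI base units of wavelength: m

The claimed units m² (exponents m: 2) do not match the derived units m (exponents m: 1), so the claim is incorrect.

Answer: No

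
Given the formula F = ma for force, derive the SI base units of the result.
Units of each symbol in F = ma:
  m (mass): kg
  a (acceleration): m/s²

Multiplying the contributions: [kg] · [m/s²]
Adding exponents of each base unit: kg: 1, m: 1, s: -2
SI base units of force: kg·m/s²

Answer: kg·m/s²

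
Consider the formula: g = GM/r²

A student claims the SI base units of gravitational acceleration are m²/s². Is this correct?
Units of each symbol in g = GM/r²:
  G (gravitational constant): m³/(kg·s²)
  M (mass): kg
  r (distance): m  → to the power 2 in the denominator, contributes 1/m²

Multiplying the contributions: [m³/(kg·s²)] · [kg] · [1/m²]
Adding exponents of each base unit: m: 1, s: -2
SI base units of gravitational acceleration: m/s²

The claimed units m²/s² (exponents m: 2, s: -2) do not match the derived units m/s² (exponents m: 1, s: -2), so the claim is incorrect.

Answer: No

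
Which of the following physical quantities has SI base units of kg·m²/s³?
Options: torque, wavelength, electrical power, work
Checking the SI base units of each option:
  torque (τ = Fr): kg·m²/s²  ✗
  wavelength (λ = v/f): m  ✗
  electrical power (P = IV): kg·m²/s³  ✓ matches
  work (W = Fd): kg·m²/s²  ✗

Only electrical power has units kg·m²/s³.

Answer: electrical power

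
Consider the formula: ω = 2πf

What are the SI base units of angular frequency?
Units of each symbol in ω = 2πf:
  f (frequency): 1/s
  The factor 2π is dimensionless.

Multiplying the contributions: [1/s]
Adding exponents of each base unit: s: -1
SI base units of angular frequency: 1/s

Answer: 1/s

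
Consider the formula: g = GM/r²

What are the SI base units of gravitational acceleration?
Units of each symbol in g = GM/r²:
  G (gravitational constant): m³/(kg·s²)
  M (mass): kg
  r (distance): m  → to the power 2 in the denominator, contributes 1/m²

Multiplying the contributions: [m³/(kg·s²)] · [kg] · [1/m²]
Adding exponents of each base unit: m: 1, s: -2
SI base units of gravitational acceleration: m/s²

Answer: m/s²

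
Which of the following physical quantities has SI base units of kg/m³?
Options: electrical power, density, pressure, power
Checking the SI base units of each option:
  electrical power (P = IV): kg·m²/s³  ✗
  density (ρ = m/V): kg/m³  ✓ matches
  pressure (P = F/A): kg/(m·s²)  ✗
  power (P = W/t): kg·m²/s³  ✗

Only density has units kg/m³.

Answer: density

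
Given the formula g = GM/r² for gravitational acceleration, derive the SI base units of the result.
Units of each symbol in g = GM/r²:
  G (gravitational constant): m³/(kg·s²)
  M (mass): kg
  r (distance): m  → to the power 2 in the denominator, contributes 1/m²

Multiplying the contributions: [m³/(kg·s²)] · [kg] · [1/m²]
Adding exponents of each base unit: m: 1, s: -2
SI base units of gravitational acceleration: m/s²

Answer: m/s²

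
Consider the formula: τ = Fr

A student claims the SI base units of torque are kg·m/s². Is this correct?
Units of each symbol in τ = Fr:
  F (force): kg·m/s²
  r (lever arm): m

Multiplying the contributions: [kg·m/s²] · [m]
Adding exponents of each base unit: kg: 1, m: 2, s: -2
SI base units of torque: kg·m²/s²

The claimed units kg·m/s² (exponents kg: 1, m: 1, s: -2) do not match the derived units kg·m²/s² (exponents kg: 1, m: 2, s: -2), so the claim is incorrect.

Answer: No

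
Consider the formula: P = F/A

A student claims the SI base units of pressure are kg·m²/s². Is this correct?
Units of each symbol in P = F/A:
  F (force): kg·m/s²
  A (area): m²  → in the denominator, contributes 1/m²

Multiplying the contributions: [kg·m/s²] · [1/m²]
Adding exponents of each base unit: kg: 1, m: -1, s: -2
SI base units of pressure: kg/(m·s²)

The claimed units kg·m²/s² (exponents kg: 1, m: 2, s: -2) do not match the derived units kg/(m·s²) (exponents kg: 1, m: -1, s: -2), so the claim is incorrect.

Answer: No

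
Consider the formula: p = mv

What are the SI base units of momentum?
Units of each symbol in p = mv:
  m (mass): kg
  v (velocity): m/s

Multiplying the contributions: [kg] · [m/s]
Adding exponents of each base unit: kg: 1, m: 1, s: -1
SI base units of momentum: kg·m/s

Answer: kg·m/s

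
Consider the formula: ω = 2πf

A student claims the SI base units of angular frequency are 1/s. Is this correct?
Units of each symbol in ω = 2πf:
  f (frequency): 1/s
  The factor 2π is dimensionless.

Multiplying the contributions: [1/s]
Adding exponents of each base unit: s: -1
SI base units of angular frequency: 1/s

The claimed units 1/s match the derived units, so the claim is correct.

Answer: Yes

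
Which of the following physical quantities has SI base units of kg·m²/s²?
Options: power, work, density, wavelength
Checking the SI base units of each option:
  power (P = W/t): kg·m²/s³  ✗
  work (W = Fd): kg·m²/s²  ✓ matches
  density (ρ = m/V): kg/m³  ✗
  wavelength (λ = v/f): m  ✗

Only work has units kg·m²/s².

Answer: work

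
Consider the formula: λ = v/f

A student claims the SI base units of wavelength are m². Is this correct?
Units of each symbol in λ = v/f:
  v (wave speed): m/s
  f (frequency): 1/s  → in the denominator, contributes s

Multiplying the contributions: [m/s] · [s]
Adding exponents of each base unit: m: 1
SI base units of wavelength: m

The claimed units m² (exponents m: 2) do not match the derived units m (exponents m: 1), so the claim is incorrect.

Answer: No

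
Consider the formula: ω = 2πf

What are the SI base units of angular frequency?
Units of each symbol in ω = 2πf:
  f (frequency): 1/s
  The factor 2π is dimensionless.

Multiplying the contributions: [1/s]
Adding exponents of each base unit: s: -1
SI base units of angular frequency: 1/s

Answer: 1/s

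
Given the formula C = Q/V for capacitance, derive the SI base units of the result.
Units of each symbol in C = Q/V:
  Q (charge, in coulombs): s·A
  V (voltage, in volts): kg·m²/(s³·A)  → in the denominator, contributes s³·A/(kg·m²)

Multiplying the contributions: [s·A] · [s³·A/(kg·m²)]
Adding exponents of each base unit: kg: -1, m: -2, s: 4, A: 2
SI base units of capacitance: s⁴·A²/(kg·m²)

Answer: s⁴·A²/(kg·m²)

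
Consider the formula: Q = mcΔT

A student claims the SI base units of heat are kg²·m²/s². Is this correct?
Units of each symbol in Q = mcΔT:
  m (mass): kg
  c (specific heat capacity, in J/(kg·K)): m²/(s²·K)
  ΔT (temperature change): K

Multiplying the contributions: [kg] · [m²/(s²·K)] · [K]
Adding exponents of each base unit: kg: 1, m: 2, s: -2
SI base units of heat: kg·m²/s²

The claimed units kg²·m²/s² (exponents kg: 2, m: 2, s: -2) do not match the derived units kg·m²/s² (exponents kg: 1, m: 2, s: -2), so the claim is incorrect.

Answer: No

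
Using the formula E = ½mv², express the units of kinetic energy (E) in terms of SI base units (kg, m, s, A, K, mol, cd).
Units of each symbol in E = ½mv²:
  m (mass): kg
  v (speed): m/s  → to the power 2, contributes m²/s²
  The factor ½ is dimensionless.

Multiplying the contributions: [kg] · [m²/s²]
Adding exponents of each base unit: kg: 1, m: 2, s: -2
SI base units of kinetic energy: kg·m²/s²

Answer: kg·m²/s²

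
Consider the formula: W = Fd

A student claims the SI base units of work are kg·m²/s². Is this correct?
Units of each symbol in W = Fd:
  F (force): kg·m/s²
  d (displacement): m

Multiplying the contributions: [kg·m/s²] · [m]
Adding exponents of each base unit: kg: 1, m: 2, s: -2
SI base units of work: kg·m²/s²

The claimed units kg·m²/s² match the derived units, so the claim is correct.

Answer: Yes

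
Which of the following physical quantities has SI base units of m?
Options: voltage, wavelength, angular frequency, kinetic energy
Checking the SI base units of each option:
  voltage (V = IR): kg·m²/(s³·A)  ✗
  wavelength (λ = v/f): m  ✓ matches
  angular frequency (ω = 2πf): 1/s  ✗
  kinetic energy (E = ½mv²): kg·m²/s²  ✗

Only wavelength has units m.

Answer: wavelength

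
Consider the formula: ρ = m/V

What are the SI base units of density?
Units of each symbol in ρ = m/V:
  m (mass): kg
  V (volume): m³  → in the denominator, contributes 1/m³

Multiplying the contributions: [kg] · [1/m³]
Adding exponents of each base unit: kg: 1, m: -3
SI base units of density: kg/m³

Answer: kg/m³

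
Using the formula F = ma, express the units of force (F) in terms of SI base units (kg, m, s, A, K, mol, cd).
Units of each symbol in F = ma:
  m (mass): kg
  a (acceleration): m/s²

Multiplying the contributions: [kg] · [m/s²]
Adding exponents of each base unit: kg: 1, m: 1, s: -2
SI base units of force: kg·m/s²

Answer: kg·m/s²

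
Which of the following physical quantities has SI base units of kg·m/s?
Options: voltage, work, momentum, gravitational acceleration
Checking the SI base units of each option:
  voltage (V = IR): kg·m²/(s³·A)  ✗
  work (W = Fd): kg·m²/s²  ✗
  momentum (p = mv): kg·m/s  ✓ matches
  gravitational acceleration (g = GM/r²): m/s²  ✗

Only momentum has units kg·m/s.

Answer: momentum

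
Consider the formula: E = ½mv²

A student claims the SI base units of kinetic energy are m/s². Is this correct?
Units of each symbol in E = ½mv²:
  m (mass): kg
  v (speed): m/s  → to the power 2, contributes m²/s²
  The factor ½ is dimensionless.

Multiplying the contributions: [kg] · [m²/s²]
Adding exponents of each base unit: kg: 1, m: 2, s: -2
SI base units of kinetic energy: kg·m²/s²

The claimed units m/s² (exponents m: 1, s: -2) do not match the derived units kg·m²/s² (exponents kg: 1, m: 2, s: -2), so the claim is incorrect.

Answer: No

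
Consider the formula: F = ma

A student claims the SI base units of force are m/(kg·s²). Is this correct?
Units of each symbol in F = ma:
  m (mass): kg
  a (acceleration): m/s²

Multiplying the contributions: [kg] · [m/s²]
Adding exponents of each base unit: kg: 1, m: 1, s: -2
SI base units of force: kg·m/s²

The claimed units m/(kg·s²) (exponents kg: -1, m: 1, s: -2) do not match the derived units kg·m/s² (exponents kg: 1, m: 1, s: -2), so the claim is incorrect.

Answer: No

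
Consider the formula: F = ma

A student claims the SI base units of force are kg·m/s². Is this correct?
Units of each symbol in F = ma:
  m (mass): kg
  a (acceleration): m/s²

Multiplying the contributions: [kg] · [m/s²]
Adding exponents of each base unit: kg: 1, m: 1, s: -2
SI base units of force: kg·m/s²

The claimed units kg·m/s² match the derived units, so the claim is correct.

Answer: Yes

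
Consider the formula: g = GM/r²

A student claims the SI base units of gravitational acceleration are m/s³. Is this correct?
Units of each symbol in g = GM/r²:
  G (gravitational constant): m³/(kg·s²)
  M (mass): kg
  r (distance): m  → to the power 2 in the denominator, contributes 1/m²

Multiplying the contributions: [m³/(kg·s²)] · [kg] · [1/m²]
Adding exponents of each base unit: m: 1, s: -2
SI base units of gravitational acceleration: m/s²

The claimed units m/s³ (exponents m: 1, s: -3) do not match the derived units m/s² (exponents m: 1, s: -2), so the claim is incorrect.

Answer: No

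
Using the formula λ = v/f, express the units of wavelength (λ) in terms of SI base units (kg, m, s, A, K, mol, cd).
Units of each symbol in λ = v/f:
  v (wave speed): m/s
  f (frequency): 1/s  → in the denominator, contributes s

Multiplying the contributions: [m/s] · [s]
Adding exponents of each base unit: m: 1
SI base units of wavelength: m

Answer: m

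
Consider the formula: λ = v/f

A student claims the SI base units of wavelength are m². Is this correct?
Units of each symbol in λ = v/f:
  v (wave speed): m/s
  f (frequency): 1/s  → in the denominator, contributes s

Multiplying the contributions: [m/s] · [s]
Adding exponents of each base unit: m: 1
SI base units of wavelength: m

The claimed units m² (exponents m: 2) do not match the derived units m (exponents m: 1), so the claim is incorrect.

Answer: No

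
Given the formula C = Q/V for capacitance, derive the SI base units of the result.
Units of each symbol in C = Q/V:
  Q (charge, in coulombs): s·A
  V (voltage, in volts): kg·m²/(s³·A)  → in the denominator, contributes s³·A/(kg·m²)

Multiplying the contributions: [s·A] · [s³·A/(kg·m²)]
Adding exponents of each base unit: kg: -1, m: -2, s: 4, A: 2
SI base units of capacitance: s⁴·A²/(kg·m²)

Answer: s⁴·A²/(kg·m²)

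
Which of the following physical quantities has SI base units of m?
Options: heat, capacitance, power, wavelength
Checking the SI base units of each option:
  heat (Q = mcΔT): kg·m²/s²  ✗
  capacitance (C = Q/V): s⁴·A²/(kg·m²)  ✗
  power (P = W/t): kg·m²/s³  ✗
  wavelength (λ = v/f): m  ✓ matches

Only wavelength has units m.

Answer: wavelength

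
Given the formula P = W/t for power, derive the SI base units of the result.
Units of each symbol in P = W/t:
  W (work): kg·m²/s²
  t (time): s  → in the denominator, contributes 1/s

Multiplying the contributions: [kg·m²/s²] · [1/s]
Adding exponents of each base unit: kg: 1, m: 2, s: -3
SI base units of power: kg·m²/s³

Answer: kg·m²/s³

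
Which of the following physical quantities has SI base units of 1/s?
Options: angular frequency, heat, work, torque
Checking the SI base units of each option:
  angular frequency (ω = 2πf): 1/s  ✓ matches
  heat (Q = mcΔT): kg·m²/s²  ✗
  work (W = Fd): kg·m²/s²  ✗
  torque (τ = Fr): kg·m²/s²  ✗

Only angular frequency has units 1/s.

Answer: angular frequency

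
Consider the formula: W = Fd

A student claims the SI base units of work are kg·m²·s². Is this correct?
Units of each symbol in W = Fd:
  F (force): kg·m/s²
  d (displacement): m

Multiplying the contributions: [kg·m/s²] · [m]
Adding exponents of each base unit: kg: 1, m: 2, s: -2
SI base units of work: kg·m²/s²

The claimed units kg·m²·s² (exponents kg: 1, m: 2, s: 2) do not match the derived units kg·m²/s² (exponents kg: 1, m: 2, s: -2), so the claim is incorrect.

Answer: No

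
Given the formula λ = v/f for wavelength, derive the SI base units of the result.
Units of each symbol in λ = v/f:
  v (wave speed): m/s
  f (frequency): 1/s  → in the denominator, contributes s

Multiplying the contributions: [m/s] · [s]
Adding exponents of each base unit: m: 1
SI base units of wavelength: m

Answer: m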